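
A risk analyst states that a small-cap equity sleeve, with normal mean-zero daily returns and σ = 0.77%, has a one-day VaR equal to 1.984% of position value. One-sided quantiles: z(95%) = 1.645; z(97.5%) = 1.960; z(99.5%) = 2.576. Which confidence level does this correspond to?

99.5%

Implied z = VaR/σ = 1.984 / 0.77 = 2.577.
This matches z(99.5%) = 2.576.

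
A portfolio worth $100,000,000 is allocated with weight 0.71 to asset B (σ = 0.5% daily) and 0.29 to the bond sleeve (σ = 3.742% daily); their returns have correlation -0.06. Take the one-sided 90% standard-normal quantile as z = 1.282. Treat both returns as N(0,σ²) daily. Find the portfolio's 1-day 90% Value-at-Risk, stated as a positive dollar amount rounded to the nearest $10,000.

σ_p² = 0.71²·0.5² + 0.29²·3.742² + 2·-0.06·0.71·0.29·0.5·3.742 = 1.2574 (%²).
σ_p = √1.2574 = 1.121%.
VaR = 1.282 × 1.121% = 1.437%; on $100,000,000 that is $1,437,000.

$1,440,000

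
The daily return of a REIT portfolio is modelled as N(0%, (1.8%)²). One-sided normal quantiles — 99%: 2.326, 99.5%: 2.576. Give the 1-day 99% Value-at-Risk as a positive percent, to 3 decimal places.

VaR = z·σ = 2.326 × 1.8% = 4.187%.

4.187%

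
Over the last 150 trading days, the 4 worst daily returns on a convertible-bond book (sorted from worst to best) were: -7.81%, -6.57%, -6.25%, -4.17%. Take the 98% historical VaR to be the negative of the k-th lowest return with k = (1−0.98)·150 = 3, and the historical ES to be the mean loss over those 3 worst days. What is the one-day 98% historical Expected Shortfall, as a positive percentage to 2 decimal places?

The 3 worst returns sum to -20.63%.
ES = −(-20.63%) / 3 = 6.8766…% ≈ 6.88%.

6.88%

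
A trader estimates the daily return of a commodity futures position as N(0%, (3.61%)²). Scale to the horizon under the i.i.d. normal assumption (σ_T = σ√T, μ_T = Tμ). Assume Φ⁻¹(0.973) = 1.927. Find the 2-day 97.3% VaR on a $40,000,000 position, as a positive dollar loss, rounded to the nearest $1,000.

σ_{2d} = 3.61% × √2 = 5.105%.
VaR = 1.927 × 5.105% = 9.837%.
On $40,000,000: 0.09837 × $40,000,000 = $3,934,800.

$3,935,000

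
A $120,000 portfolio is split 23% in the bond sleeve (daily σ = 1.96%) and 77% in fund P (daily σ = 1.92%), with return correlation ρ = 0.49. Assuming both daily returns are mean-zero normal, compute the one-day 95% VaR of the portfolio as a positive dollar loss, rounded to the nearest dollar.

σ_p² = 0.23²·1.96² + 0.77²·1.92² + 2·0.49·0.23·0.77·1.96·1.92 = 3.0420 (%²).
σ_p = √3.0420 = 1.744%.
At 95%, z = 1.645.
VaR = 1.645 × 1.744% = 2.869%; on $120,000 that is $3,443.

$3,443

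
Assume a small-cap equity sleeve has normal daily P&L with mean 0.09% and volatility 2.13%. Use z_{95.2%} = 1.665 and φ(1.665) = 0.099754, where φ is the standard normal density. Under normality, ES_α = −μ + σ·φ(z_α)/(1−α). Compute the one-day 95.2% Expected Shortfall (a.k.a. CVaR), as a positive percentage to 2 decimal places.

4.34%

Tail multiplier: φ(z)/(1−α) = 0.099754 / 0.048 = 2.078.
ES = −(0.09%) + 2.13% × 2.078 = 4.336%.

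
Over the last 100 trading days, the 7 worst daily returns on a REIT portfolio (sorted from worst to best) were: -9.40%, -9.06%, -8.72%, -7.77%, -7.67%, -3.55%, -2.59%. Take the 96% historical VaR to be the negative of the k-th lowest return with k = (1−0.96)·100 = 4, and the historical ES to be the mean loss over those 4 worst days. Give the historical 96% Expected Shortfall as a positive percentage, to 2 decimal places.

8.74%

The 4 worst returns sum to -34.95%.
ES = −(-34.95%) / 4 = 8.7375% ≈ 8.74%.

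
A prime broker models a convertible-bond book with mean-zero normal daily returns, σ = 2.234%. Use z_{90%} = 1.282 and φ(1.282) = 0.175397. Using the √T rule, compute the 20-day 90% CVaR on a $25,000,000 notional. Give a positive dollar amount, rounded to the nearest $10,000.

σ_{20d} = 2.234% × √20 = 9.991%.
ES multiplier = φ(z)/(1−α) = 0.175397/0.1 = 1.754.
ES = 9.991% × 1.754 = 17.524%; on $25,000,000: $4,381,000.

$4,380,000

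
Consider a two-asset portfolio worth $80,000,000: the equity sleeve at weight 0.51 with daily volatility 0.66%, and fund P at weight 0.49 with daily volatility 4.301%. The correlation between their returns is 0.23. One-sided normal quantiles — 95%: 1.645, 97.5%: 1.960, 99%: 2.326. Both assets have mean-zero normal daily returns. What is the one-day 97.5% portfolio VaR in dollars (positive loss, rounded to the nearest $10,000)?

$3,460,000

σ_p² = 0.51²·0.66² + 0.49²·4.301² + 2·0.23·0.51·0.49·0.66·4.301 = 4.8811 (%²).
σ_p = √4.8811 = 2.209%.
VaR = 1.960 × 2.209% = 4.330%; on $80,000,000 that is $3,464,000.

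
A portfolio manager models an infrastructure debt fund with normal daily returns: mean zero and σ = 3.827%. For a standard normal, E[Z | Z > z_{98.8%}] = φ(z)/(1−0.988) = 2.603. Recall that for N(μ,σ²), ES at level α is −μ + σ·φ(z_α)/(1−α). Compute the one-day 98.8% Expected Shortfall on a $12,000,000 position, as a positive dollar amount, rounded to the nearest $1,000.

ES = 3.827% × 2.603 = 9.962%.
On $12,000,000: 0.09962 × $12,000,000 = $1,195,440.

$1,195,000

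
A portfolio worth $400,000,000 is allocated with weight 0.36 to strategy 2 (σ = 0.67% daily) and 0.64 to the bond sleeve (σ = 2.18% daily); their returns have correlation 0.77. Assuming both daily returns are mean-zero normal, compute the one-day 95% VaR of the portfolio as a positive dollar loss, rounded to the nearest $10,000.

$10,450,000

σ_p² = 0.36²·0.67² + 0.64²·2.18² + 2·0.77·0.36·0.64·0.67·2.18 = 2.5230 (%²).
σ_p = √2.5230 = 1.588%.
At 95%, z = 1.645.
VaR = 1.645 × 1.588% = 2.612%; on $400,000,000 that is $10,448,000.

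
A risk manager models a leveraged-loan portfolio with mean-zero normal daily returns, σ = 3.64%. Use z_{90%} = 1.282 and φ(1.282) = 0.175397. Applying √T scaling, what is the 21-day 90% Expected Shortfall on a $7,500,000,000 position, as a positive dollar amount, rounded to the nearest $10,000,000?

$2,190,000,000

σ_{21d} = 3.64% × √21 = 16.681%.
ES multiplier = φ(z)/(1−α) = 0.175397/0.1 = 1.754.
ES = 16.681% × 1.754 = 29.258%; on $7,500,000,000: $2,194,350,000.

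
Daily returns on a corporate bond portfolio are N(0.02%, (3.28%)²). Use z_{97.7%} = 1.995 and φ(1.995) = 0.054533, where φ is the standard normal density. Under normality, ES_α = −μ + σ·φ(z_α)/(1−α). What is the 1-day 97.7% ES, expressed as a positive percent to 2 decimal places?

7.76%

Tail multiplier: φ(z)/(1−α) = 0.054533 / 0.023 = 2.371.
ES = −(0.02%) + 3.28% × 2.371 = 7.757%.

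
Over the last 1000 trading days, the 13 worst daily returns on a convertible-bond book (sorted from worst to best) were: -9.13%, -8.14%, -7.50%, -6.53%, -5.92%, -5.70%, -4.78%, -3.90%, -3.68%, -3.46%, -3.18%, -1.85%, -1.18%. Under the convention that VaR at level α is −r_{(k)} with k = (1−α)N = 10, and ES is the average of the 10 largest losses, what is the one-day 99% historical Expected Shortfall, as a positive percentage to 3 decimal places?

The 10 worst returns sum to -58.74%.
ES = −(-58.74%) / 10 = 5.874%.

5.874%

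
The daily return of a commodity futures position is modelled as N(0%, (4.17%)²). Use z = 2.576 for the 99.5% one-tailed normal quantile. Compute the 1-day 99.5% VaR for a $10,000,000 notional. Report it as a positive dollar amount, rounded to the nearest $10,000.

VaR = z·σ = 2.576 × 4.17% = 10.742%.
On $10,000,000: 0.10742 × $10,000,000 = $1,074,200.

$1,070,000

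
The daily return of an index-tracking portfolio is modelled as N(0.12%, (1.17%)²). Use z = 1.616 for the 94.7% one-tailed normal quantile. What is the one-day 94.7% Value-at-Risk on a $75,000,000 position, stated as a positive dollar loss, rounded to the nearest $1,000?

VaR = −μ + z·σ = −(0.12%) + 1.616 × 1.17% = 1.771%.
On $75,000,000: 0.01771 × $75,000,000 = $1,328,250.

$1,328,000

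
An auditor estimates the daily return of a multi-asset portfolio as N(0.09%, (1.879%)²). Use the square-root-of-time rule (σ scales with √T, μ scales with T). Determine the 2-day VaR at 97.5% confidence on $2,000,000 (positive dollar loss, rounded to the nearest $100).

$100,600

At 97.5%, z = 1.960.
σ_{2d} = 1.879% × √2 = 2.657%; μ_{2d} = 2 × 0.09% = 0.180%.
VaR = −(0.180%) + 1.960 × 2.657% = 5.028%.
On $2,000,000: 0.05028 × $2,000,000 = $100,560.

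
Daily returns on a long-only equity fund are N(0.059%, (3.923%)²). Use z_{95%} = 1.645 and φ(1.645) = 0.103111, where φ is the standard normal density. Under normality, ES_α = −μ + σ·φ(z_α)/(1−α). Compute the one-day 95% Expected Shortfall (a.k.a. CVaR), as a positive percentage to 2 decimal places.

8.03%

Tail multiplier: φ(z)/(1−α) = 0.103111 / 0.05 = 2.062.
ES = −(0.059%) + 3.923% × 2.062 = 8.030%.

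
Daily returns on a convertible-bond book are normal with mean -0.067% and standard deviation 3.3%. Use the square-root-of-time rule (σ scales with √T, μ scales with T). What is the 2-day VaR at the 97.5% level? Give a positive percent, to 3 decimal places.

At 97.5%, z = 1.960.
σ_{2d} = 3.3% × √2 = 4.667%; μ_{2d} = 2 × -0.067% = -0.134%.
VaR = −(-0.134%) + 1.960 × 4.667% = 9.281%.

9.281%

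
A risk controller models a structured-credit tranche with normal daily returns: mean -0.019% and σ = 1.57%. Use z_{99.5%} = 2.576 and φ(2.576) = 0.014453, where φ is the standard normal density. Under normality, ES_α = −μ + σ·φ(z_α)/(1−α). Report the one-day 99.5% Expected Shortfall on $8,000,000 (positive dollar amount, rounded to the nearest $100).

$364,600

Tail multiplier: φ(z)/(1−α) = 0.014453 / 0.005 = 2.891.
ES = −(-0.019%) + 1.57% × 2.891 = 4.558%.
On $8,000,000: 0.04558 × $8,000,000 = $364,640.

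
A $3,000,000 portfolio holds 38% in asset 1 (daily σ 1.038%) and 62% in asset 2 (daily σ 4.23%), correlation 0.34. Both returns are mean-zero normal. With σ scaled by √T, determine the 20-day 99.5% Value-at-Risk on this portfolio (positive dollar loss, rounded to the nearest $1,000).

$961,000

σ_p = √(0.38²·1.038² + 0.62²·4.23² + 2·0.34·0.38·0.62·1.038·4.23) = 2.782%.
σ_{20d} = 2.782% × √20 = 12.441%.
z(99.5%) = 2.576.
VaR = 2.576 × 12.441% = 32.048%; on $3,000,000 that is $961,440.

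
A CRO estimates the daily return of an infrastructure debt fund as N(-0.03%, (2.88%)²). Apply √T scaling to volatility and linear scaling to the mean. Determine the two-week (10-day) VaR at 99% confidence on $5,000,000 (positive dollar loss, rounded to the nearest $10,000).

$1,070,000

At 99%, z = 2.326.
σ_{10d} = 2.88% × √10 = 9.107%; μ_{10d} = 10 × -0.03% = -0.300%.
VaR = −(-0.300%) + 2.326 × 9.107% = 21.483%.
On $5,000,000: 0.21483 × $5,000,000 = $1,074,150.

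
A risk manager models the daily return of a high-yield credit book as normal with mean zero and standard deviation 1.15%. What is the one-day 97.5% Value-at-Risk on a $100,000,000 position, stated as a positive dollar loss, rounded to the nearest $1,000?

$2,254,000

At 97.5% one-sided, z = 1.960.
VaR = z·σ = 1.960 × 1.15% = 2.254%.
On $100,000,000: 0.02254 × $100,000,000 = $2,254,000.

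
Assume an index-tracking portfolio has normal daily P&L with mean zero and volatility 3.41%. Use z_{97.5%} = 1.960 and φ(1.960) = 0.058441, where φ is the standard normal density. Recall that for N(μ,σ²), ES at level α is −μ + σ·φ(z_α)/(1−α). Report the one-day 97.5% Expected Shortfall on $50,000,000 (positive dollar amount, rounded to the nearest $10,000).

Tail multiplier: φ(z)/(1−α) = 0.058441 / 0.025 = 2.338.
ES = 3.41% × 2.338 = 7.973%.
On $50,000,000: 0.07973 × $50,000,000 = $3,986,500.

$3,990,000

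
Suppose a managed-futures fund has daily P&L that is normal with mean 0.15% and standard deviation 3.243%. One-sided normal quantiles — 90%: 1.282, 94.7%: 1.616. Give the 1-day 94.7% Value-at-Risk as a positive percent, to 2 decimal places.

VaR = −μ + z·σ = −(0.15%) + 1.616 × 3.243% = 5.091%.

5.09%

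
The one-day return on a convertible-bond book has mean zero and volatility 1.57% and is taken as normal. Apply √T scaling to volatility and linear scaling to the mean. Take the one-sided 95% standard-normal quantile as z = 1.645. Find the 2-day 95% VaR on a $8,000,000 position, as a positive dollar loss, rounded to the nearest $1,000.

$292,000

σ_{2d} = 1.57% × √2 = 2.220%.
VaR = 1.645 × 2.220% = 3.652%.
On $8,000,000: 0.03652 × $8,000,000 = $292,160.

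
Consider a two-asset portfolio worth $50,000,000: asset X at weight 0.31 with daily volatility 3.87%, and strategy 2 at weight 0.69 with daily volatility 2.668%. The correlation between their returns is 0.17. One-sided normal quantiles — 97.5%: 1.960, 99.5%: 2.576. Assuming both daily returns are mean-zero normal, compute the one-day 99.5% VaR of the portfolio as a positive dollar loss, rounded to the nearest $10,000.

$3,040,000

σ_p² = 0.31²·3.87² + 0.69²·2.668² + 2·0.17·0.31·0.69·3.87·2.668 = 5.5792 (%²).
σ_p = √5.5792 = 2.362%.
VaR = 2.576 × 2.362% = 6.085%; on $50,000,000 that is $3,042,500.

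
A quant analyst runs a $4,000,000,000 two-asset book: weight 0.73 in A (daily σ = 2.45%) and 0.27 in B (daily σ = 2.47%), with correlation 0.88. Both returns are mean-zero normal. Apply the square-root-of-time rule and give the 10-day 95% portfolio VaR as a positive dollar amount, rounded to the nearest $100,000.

σ_p = √(0.73²·2.45² + 0.27²·2.47² + 2·0.88·0.73·0.27·2.45·2.47) = 2.396%.
σ_{10d} = 2.396% × √10 = 7.577%.
z(95%) = 1.645.
VaR = 1.645 × 7.577% = 12.464%; on $4,000,000,000 that is $498,560,000.

$498,600,000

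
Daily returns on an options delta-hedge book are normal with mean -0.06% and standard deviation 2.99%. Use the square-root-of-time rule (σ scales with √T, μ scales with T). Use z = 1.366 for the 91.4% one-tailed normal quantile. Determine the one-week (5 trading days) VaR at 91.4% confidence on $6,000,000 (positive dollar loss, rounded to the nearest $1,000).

σ_{5d} = 2.99% × √5 = 6.686%; μ_{5d} = 5 × -0.06% = -0.300%.
VaR = −(-0.300%) + 1.366 × 6.686% = 9.433%.
On $6,000,000: 0.09433 × $6,000,000 = $565,980.

$566,000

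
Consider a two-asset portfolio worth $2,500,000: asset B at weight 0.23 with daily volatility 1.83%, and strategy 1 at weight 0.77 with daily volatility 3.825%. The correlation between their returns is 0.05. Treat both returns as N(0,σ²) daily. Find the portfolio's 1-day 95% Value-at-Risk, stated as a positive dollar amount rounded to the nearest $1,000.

$123,000

σ_p² = 0.23²·1.83² + 0.77²·3.825² + 2·0.05·0.23·0.77·1.83·3.825 = 8.9756 (%²).
σ_p = √8.9756 = 2.996%.
At 95%, z = 1.645.
VaR = 1.645 × 2.996% = 4.928%; on $2,500,000 that is $123,200.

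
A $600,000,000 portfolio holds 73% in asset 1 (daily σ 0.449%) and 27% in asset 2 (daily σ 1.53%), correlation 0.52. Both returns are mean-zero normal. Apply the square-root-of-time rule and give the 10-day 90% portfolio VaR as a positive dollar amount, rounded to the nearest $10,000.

σ_p = √(0.73²·0.449² + 0.27²·1.53² + 2·0.52·0.73·0.27·0.449·1.53) = 0.647%.
σ_{10d} = 0.647% × √10 = 2.046%.
z(90%) = 1.282.
VaR = 1.282 × 2.046% = 2.623%; on $600,000,000 that is $15,738,000.

$15,740,000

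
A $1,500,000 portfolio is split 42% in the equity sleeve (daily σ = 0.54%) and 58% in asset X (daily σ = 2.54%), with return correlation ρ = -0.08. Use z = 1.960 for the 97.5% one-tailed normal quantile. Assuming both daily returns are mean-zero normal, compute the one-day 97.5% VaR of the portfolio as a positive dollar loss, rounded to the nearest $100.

$43,300

σ_p² = 0.42²·0.54² + 0.58²·2.54² + 2·-0.08·0.42·0.58·0.54·2.54 = 2.1683 (%²).
σ_p = √2.1683 = 1.473%.
VaR = 1.960 × 1.473% = 2.887%; on $1,500,000 that is $43,305.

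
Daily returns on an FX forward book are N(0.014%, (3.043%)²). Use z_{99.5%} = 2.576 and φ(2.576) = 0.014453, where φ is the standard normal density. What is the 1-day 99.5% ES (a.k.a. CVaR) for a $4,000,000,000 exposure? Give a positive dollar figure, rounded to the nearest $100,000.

Tail multiplier: φ(z)/(1−α) = 0.014453 / 0.005 = 2.891.
ES = −(0.014%) + 3.043% × 2.891 = 8.783%.
On $4,000,000,000: 0.08783 × $4,000,000,000 = $351,320,000.

$351,300,000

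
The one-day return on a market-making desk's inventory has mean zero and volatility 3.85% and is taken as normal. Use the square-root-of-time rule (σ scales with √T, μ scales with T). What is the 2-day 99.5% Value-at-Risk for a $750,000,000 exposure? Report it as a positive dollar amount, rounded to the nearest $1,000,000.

At 99.5%, z = 2.576.
σ_{2d} = 3.85% × √2 = 5.445%.
VaR = 2.576 × 5.445% = 14.026%.
On $750,000,000: 0.14026 × $750,000,000 = $105,195,000.

$105,000,000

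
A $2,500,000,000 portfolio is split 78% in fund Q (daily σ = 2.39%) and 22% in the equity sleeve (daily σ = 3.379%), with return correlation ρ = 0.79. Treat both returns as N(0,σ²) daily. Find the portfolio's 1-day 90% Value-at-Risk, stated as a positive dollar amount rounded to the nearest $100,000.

$79,900,000

σ_p² = 0.78²·2.39² + 0.22²·3.379² + 2·0.79·0.78·0.22·2.39·3.379 = 6.2174 (%²).
σ_p = √6.2174 = 2.493%.
At 90%, z = 1.282.
VaR = 1.282 × 2.493% = 3.196%; on $2,500,000,000 that is $79,900,000.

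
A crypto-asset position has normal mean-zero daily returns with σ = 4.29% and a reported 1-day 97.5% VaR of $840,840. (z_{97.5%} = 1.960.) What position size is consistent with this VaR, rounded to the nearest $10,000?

VaR as a fraction of value: z·σ = 1.960 × 4.29% = 8.4084%.
Position = $840,840 / 0.084084 = $10,000,000.

$10,000,000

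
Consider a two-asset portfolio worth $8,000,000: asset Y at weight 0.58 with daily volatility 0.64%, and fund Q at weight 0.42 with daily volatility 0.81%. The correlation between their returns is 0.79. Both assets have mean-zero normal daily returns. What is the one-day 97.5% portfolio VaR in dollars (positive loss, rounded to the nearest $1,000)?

σ_p² = 0.58²·0.64² + 0.42²·0.81² + 2·0.79·0.58·0.42·0.64·0.81 = 0.4531 (%²).
σ_p = √0.4531 = 0.673%.
At 97.5%, z = 1.960.
VaR = 1.960 × 0.673% = 1.319%; on $8,000,000 that is $105,520.

$106,000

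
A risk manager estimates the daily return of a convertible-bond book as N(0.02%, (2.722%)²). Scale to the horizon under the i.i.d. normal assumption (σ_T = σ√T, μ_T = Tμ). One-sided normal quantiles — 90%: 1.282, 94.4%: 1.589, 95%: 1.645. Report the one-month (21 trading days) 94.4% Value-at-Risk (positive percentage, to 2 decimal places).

19.40%

σ_{21d} = 2.722% × √21 = 12.474%; μ_{21d} = 21 × 0.02% = 0.420%.
VaR = −(0.420%) + 1.589 × 12.474% = 19.401%.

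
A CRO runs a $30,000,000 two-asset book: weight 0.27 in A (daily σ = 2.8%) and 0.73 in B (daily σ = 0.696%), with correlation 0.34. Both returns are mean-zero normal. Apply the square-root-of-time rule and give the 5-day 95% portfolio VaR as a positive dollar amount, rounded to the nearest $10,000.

σ_p = √(0.27²·2.8² + 0.73²·0.696² + 2·0.34·0.27·0.73·2.8·0.696) = 1.044%.
σ_{5d} = 1.044% × √5 = 2.334%.
z(95%) = 1.645.
VaR = 1.645 × 2.334% = 3.839%; on $30,000,000 that is $1,151,700.

$1,150,000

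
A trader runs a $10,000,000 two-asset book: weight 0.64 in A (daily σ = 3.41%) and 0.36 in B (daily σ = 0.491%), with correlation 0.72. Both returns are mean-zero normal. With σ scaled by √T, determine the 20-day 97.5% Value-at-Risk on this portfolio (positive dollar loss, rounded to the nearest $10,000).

$2,030,000

σ_p = √(0.64²·3.41² + 0.36²·0.491² + 2·0.72·0.64·0.36·3.41·0.491) = 2.313%.
σ_{20d} = 2.313% × √20 = 10.344%.
z(97.5%) = 1.960.
VaR = 1.960 × 10.344% = 20.274%; on $10,000,000 that is $2,027,400.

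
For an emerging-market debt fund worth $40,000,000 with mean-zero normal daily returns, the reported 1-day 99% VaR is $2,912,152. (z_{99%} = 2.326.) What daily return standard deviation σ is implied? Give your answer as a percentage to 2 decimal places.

3.13%

VaR as a fraction: $2,912,152 / $40,000,000 = 7.280%.
σ = VaR / z = 7.280% / 2.326 = 3.130%.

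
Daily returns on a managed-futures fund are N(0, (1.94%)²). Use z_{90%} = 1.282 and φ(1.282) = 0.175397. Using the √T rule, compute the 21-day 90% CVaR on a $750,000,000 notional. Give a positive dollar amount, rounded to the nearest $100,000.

$116,900,000

σ_{21d} = 1.94% × √21 = 8.890%.
ES multiplier = φ(z)/(1−α) = 0.175397/0.1 = 1.754.
ES = 8.890% × 1.754 = 15.593%; on $750,000,000: $116,947,500.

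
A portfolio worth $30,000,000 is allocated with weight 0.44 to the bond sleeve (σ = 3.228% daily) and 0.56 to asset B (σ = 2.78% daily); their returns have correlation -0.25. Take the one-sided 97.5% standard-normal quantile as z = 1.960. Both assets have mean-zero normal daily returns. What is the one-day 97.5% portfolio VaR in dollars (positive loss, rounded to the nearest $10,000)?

σ_p² = 0.44²·3.228² + 0.56²·2.78² + 2·-0.25·0.44·0.56·3.228·2.78 = 3.3354 (%²).
σ_p = √3.3354 = 1.826%.
VaR = 1.960 × 1.826% = 3.579%; on $30,000,000 that is $1,073,700.

$1,070,000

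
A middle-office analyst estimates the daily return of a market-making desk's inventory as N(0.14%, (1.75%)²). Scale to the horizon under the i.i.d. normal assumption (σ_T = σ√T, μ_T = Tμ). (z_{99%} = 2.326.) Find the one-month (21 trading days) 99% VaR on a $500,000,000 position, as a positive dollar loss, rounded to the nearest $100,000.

σ_{21d} = 1.75% × √21 = 8.020%; μ_{21d} = 21 × 0.14% = 2.940%.
VaR = −(2.940%) + 2.326 × 8.020% = 15.715%.
On $500,000,000: 0.15715 × $500,000,000 = $78,575,000.

$78,600,000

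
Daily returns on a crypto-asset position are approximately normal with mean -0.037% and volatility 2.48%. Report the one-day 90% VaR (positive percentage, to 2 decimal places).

At 90% one-sided, z = 1.282.
VaR = −μ + z·σ = −(-0.037%) + 1.282 × 2.48% = 3.216%.

3.22%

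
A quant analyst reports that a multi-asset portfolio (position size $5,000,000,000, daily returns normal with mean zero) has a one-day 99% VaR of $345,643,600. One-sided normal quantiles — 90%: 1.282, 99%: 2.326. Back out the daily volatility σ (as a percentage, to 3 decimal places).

2.972%

VaR as a fraction: $345,643,600 / $5,000,000,000 = 6.913%.
σ = VaR / z = 6.913% / 2.326 = 2.972%.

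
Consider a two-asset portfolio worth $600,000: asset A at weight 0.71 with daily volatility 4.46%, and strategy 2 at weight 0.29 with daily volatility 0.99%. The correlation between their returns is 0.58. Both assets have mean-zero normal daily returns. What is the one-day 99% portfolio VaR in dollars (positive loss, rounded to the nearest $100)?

σ_p² = 0.71²·4.46² + 0.29²·0.99² + 2·0.58·0.71·0.29·4.46·0.99 = 11.1644 (%²).
σ_p = √11.1644 = 3.341%.
At 99%, z = 2.326.
VaR = 2.326 × 3.341% = 7.771%; on $600,000 that is $46,626.

$46,600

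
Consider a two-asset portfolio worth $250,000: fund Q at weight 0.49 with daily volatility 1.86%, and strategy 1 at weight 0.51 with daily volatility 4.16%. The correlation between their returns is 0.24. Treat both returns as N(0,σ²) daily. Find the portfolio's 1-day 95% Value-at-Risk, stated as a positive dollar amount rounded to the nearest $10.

σ_p² = 0.49²·1.86² + 0.51²·4.16² + 2·0.24·0.49·0.51·1.86·4.16 = 6.2600 (%²).
σ_p = √6.2600 = 2.502%.
At 95%, z = 1.645.
VaR = 1.645 × 2.502% = 4.116%; on $250,000 that is $10,290.

$10,290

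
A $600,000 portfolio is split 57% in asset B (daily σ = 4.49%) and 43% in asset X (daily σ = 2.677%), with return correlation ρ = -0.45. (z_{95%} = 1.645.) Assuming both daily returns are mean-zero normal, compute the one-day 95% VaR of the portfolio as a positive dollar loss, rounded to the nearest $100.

$22,600

σ_p² = 0.57²·4.49² + 0.43²·2.677² + 2·-0.45·0.57·0.43·4.49·2.677 = 5.2236 (%²).
σ_p = √5.2236 = 2.286%.
VaR = 1.645 × 2.286% = 3.760%; on $600,000 that is $22,560.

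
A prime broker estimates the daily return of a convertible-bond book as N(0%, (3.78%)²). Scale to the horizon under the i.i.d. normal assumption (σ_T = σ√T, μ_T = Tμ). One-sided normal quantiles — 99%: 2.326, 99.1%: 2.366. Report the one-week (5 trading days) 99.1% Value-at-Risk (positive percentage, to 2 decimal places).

20.00%

σ_{5d} = 3.78% × √5 = 8.452%.
VaR = 2.366 × 8.452% = 19.997%.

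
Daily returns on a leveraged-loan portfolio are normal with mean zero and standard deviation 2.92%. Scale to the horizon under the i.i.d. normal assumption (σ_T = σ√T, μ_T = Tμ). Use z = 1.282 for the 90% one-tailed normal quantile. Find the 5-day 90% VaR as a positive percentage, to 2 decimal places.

σ_{5d} = 2.92% × √5 = 6.529%.
VaR = 1.282 × 6.529% = 8.370%.

8.37%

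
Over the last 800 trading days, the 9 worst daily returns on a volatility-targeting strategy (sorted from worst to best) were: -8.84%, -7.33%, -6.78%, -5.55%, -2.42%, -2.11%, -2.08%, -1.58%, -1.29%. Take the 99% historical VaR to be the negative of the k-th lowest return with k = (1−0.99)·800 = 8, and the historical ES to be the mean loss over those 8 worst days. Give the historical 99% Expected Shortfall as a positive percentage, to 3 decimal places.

The 8 worst returns sum to -36.69%.
ES = −(-36.69%) / 8 = 4.58625% ≈ 4.586%.

4.586%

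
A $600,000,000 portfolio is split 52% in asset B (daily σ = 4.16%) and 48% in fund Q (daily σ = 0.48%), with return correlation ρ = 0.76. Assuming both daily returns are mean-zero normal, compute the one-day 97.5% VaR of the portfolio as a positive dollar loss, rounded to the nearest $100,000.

σ_p² = 0.52²·4.16² + 0.48²·0.48² + 2·0.76·0.52·0.48·4.16·0.48 = 5.4901 (%²).
σ_p = √5.4901 = 2.343%.
At 97.5%, z = 1.960.
VaR = 1.960 × 2.343% = 4.592%; on $600,000,000 that is $27,552,000.

$27,600,000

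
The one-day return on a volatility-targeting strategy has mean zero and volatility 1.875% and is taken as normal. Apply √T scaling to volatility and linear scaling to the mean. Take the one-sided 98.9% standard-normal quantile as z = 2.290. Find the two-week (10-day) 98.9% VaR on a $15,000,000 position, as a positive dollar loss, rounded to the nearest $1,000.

$2,037,000

σ_{10d} = 1.875% × √10 = 5.929%.
VaR = 2.290 × 5.929% = 13.577%.
On $15,000,000: 0.13577 × $15,000,000 = $2,036,550.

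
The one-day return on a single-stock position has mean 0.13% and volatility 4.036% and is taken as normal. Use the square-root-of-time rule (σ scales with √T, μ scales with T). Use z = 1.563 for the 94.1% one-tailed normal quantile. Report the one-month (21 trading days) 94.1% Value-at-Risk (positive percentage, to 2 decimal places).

σ_{21d} = 4.036% × √21 = 18.495%; μ_{21d} = 21 × 0.13% = 2.730%.
VaR = −(2.730%) + 1.563 × 18.495% = 26.178%.

26.18%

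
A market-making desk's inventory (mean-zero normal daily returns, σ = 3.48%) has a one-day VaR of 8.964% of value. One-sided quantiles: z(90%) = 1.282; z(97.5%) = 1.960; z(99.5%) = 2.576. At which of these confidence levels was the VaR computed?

99.5%

Implied z = VaR/σ = 8.964 / 3.48 = 2.576.
This matches z(99.5%) = 2.576.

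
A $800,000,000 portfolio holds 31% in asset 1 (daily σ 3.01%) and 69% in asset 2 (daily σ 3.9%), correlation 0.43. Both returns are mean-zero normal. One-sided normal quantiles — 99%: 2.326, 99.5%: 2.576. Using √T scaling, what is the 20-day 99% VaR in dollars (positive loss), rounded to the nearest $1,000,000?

$267,000,000

σ_p = √(0.31²·3.01² + 0.69²·3.9² + 2·0.43·0.31·0.69·3.01·3.9) = 3.205%.
σ_{20d} = 3.205% × √20 = 14.333%.
VaR = 2.326 × 14.333% = 33.339%; on $800,000,000 that is $266,712,000.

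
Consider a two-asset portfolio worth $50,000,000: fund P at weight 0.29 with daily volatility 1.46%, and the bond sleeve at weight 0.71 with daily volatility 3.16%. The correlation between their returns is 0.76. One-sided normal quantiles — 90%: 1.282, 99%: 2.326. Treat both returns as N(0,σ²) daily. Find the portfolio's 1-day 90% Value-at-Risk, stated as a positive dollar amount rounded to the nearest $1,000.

$1,654,000

σ_p² = 0.29²·1.46² + 0.71²·3.16² + 2·0.76·0.29·0.71·1.46·3.16 = 6.6569 (%²).
σ_p = √6.6569 = 2.580%.
VaR = 1.282 × 2.580% = 3.308%; on $50,000,000 that is $1,654,000.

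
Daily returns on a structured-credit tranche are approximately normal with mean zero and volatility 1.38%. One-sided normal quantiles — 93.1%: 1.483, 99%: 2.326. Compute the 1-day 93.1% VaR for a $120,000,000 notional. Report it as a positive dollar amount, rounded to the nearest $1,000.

VaR = z·σ = 1.483 × 1.38% = 2.047%.
On $120,000,000: 0.02047 × $120,000,000 = $2,456,400.

$2,456,000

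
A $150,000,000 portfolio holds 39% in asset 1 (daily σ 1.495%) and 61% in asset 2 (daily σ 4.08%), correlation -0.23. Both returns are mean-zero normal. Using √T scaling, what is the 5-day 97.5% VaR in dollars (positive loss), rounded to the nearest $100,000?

σ_p = √(0.39²·1.495² + 0.61²·4.08² + 2·-0.23·0.39·0.61·1.495·4.08) = 2.422%.
σ_{5d} = 2.422% × √5 = 5.416%.
z(97.5%) = 1.960.
VaR = 1.960 × 5.416% = 10.615%; on $150,000,000 that is $15,922,500.

$15,900,000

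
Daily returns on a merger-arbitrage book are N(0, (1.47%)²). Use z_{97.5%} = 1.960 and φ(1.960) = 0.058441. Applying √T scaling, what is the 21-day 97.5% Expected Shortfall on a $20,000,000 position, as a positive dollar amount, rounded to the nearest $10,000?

$3,150,000

σ_{21d} = 1.47% × √21 = 6.736%.
ES multiplier = φ(z)/(1−α) = 0.058441/0.025 = 2.338.
ES = 6.736% × 2.338 = 15.749%; on $20,000,000: $3,149,800.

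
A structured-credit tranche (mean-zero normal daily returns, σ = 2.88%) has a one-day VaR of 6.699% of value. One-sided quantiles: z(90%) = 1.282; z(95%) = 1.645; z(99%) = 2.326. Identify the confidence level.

Implied z = VaR/σ = 6.699 / 2.88 = 2.326.
This matches z(99%) = 2.326.

99%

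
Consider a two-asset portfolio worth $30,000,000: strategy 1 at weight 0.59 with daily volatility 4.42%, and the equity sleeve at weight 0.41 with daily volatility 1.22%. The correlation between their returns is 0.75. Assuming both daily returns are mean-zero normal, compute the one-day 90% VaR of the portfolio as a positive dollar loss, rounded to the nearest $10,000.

σ_p² = 0.59²·4.42² + 0.41²·1.22² + 2·0.75·0.59·0.41·4.42·1.22 = 9.0075 (%²).
σ_p = √9.0075 = 3.001%.
At 90%, z = 1.282.
VaR = 1.282 × 3.001% = 3.847%; on $30,000,000 that is $1,154,100.

$1,150,000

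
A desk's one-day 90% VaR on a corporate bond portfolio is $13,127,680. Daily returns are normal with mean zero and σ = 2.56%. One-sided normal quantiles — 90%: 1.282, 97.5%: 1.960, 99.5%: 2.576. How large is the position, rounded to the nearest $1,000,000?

VaR as a fraction of value: z·σ = 1.282 × 2.56% = 3.28192%.
Position = $13,127,680 / 0.0328192 = $400,000,000.

$400,000,000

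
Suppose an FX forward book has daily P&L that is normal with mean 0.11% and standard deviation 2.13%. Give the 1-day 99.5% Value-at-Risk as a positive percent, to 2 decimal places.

5.38%

At 99.5% one-sided, z = 2.576.
VaR = −μ + z·σ = −(0.11%) + 2.576 × 2.13% = 5.377%.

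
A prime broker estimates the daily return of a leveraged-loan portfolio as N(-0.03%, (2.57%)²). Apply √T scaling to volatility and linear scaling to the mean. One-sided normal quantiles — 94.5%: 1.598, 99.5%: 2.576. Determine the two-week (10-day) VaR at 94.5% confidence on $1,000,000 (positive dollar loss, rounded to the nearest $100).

$132,900

σ_{10d} = 2.57% × √10 = 8.127%; μ_{10d} = 10 × -0.03% = -0.300%.
VaR = −(-0.300%) + 1.598 × 8.127% = 13.287%.
On $1,000,000: 0.13287 × $1,000,000 = $132,870.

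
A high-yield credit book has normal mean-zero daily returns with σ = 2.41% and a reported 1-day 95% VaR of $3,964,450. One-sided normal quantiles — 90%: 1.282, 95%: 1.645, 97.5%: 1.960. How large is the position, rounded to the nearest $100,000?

VaR as a fraction of value: z·σ = 1.645 × 2.41% = 3.96445%.
Position = $3,964,450 / 0.0396445 = $100,000,000.

$100,000,000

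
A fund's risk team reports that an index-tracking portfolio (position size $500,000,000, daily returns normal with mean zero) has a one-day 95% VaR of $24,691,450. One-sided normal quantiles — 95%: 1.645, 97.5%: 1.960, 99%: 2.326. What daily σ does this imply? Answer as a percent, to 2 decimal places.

VaR as a fraction: $24,691,450 / $500,000,000 = 4.938%.
σ = VaR / z = 4.938% / 1.645 = 3.002%.

3.00%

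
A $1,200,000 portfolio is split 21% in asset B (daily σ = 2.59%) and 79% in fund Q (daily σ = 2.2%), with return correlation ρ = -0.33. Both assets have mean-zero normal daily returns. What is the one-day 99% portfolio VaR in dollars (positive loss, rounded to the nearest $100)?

$45,800

σ_p² = 0.21²·2.59² + 0.79²·2.2² + 2·-0.33·0.21·0.79·2.59·2.2 = 2.6926 (%²).
σ_p = √2.6926 = 1.641%.
At 99%, z = 2.326.
VaR = 2.326 × 1.641% = 3.817%; on $1,200,000 that is $45,804.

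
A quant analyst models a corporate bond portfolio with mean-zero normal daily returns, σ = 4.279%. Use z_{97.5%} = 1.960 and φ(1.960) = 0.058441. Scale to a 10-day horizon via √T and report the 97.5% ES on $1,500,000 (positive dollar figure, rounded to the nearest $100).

$474,500

σ_{10d} = 4.279% × √10 = 13.531%.
ES multiplier = φ(z)/(1−α) = 0.058441/0.025 = 2.338.
ES = 13.531% × 2.338 = 31.635%; on $1,500,000: $474,525.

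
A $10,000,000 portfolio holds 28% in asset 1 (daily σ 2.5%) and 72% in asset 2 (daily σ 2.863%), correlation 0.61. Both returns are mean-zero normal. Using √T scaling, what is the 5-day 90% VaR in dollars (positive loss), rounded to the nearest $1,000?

σ_p = √(0.28²·2.5² + 0.72²·2.863² + 2·0.61·0.28·0.72·2.5·2.863) = 2.549%.
σ_{5d} = 2.549% × √5 = 5.700%.
z(90%) = 1.282.
VaR = 1.282 × 5.700% = 7.307%; on $10,000,000 that is $730,700.

$731,000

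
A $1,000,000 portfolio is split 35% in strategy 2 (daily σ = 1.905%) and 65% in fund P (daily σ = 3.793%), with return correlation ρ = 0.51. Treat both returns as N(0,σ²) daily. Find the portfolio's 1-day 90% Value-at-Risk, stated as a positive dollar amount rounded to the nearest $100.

σ_p² = 0.35²·1.905² + 0.65²·3.793² + 2·0.51·0.35·0.65·1.905·3.793 = 8.1997 (%²).
σ_p = √8.1997 = 2.864%.
At 90%, z = 1.282.
VaR = 1.282 × 2.864% = 3.672%; on $1,000,000 that is $36,720.

$36,700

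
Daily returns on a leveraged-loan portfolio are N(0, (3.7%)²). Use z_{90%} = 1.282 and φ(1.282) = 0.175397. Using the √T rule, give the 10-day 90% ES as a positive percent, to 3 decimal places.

20.522%

σ_{10d} = 3.7% × √10 = 11.700%.
ES multiplier = φ(z)/(1−α) = 0.175397/0.1 = 1.754.
ES = 11.700% × 1.754 = 20.522%.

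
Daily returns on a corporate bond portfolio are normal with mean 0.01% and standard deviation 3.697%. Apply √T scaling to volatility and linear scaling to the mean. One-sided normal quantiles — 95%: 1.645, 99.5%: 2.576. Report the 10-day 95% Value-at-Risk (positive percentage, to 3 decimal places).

19.132%

σ_{10d} = 3.697% × √10 = 11.691%; μ_{10d} = 10 × 0.01% = 0.100%.
VaR = −(0.100%) + 1.645 × 11.691% = 19.132%.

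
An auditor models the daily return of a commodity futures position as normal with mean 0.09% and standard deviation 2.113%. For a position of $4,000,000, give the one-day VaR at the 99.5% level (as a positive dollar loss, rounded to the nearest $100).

At 99.5% one-sided, z = 2.576.
VaR = −μ + z·σ = −(0.09%) + 2.576 × 2.113% = 5.353%.
On $4,000,000: 0.05353 × $4,000,000 = $214,120.

$214,100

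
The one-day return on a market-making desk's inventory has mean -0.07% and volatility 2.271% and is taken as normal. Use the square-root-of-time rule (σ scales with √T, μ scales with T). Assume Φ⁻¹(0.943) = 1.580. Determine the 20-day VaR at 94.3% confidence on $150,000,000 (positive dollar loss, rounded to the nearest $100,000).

σ_{20d} = 2.271% × √20 = 10.156%; μ_{20d} = 20 × -0.07% = -1.400%.
VaR = −(-1.400%) + 1.580 × 10.156% = 17.446%.
On $150,000,000: 0.17446 × $150,000,000 = $26,169,000.

$26,200,000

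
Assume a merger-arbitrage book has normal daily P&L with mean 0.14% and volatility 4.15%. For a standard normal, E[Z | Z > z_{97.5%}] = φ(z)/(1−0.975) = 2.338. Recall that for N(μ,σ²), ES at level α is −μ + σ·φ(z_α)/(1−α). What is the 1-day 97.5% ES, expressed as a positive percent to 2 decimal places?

ES = −(0.14%) + 4.15% × 2.338 = 9.563%.

9.56%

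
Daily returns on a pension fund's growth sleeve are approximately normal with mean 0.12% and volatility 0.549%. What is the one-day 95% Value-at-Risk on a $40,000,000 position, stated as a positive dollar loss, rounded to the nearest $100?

At 95% one-sided, z = 1.645.
VaR = −μ + z·σ = −(0.12%) + 1.645 × 0.549% = 0.783%.
On $40,000,000: 0.00783 × $40,000,000 = $313,200.

$313,200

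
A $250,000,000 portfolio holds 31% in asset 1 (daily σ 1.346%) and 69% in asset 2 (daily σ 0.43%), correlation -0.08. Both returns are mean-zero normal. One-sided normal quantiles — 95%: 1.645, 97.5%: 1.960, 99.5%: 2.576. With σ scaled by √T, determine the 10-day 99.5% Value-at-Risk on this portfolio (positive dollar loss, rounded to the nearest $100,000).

σ_p = √(0.31²·1.346² + 0.69²·0.43² + 2·-0.08·0.31·0.69·1.346·0.43) = 0.492%.
σ_{10d} = 0.492% × √10 = 1.556%.
VaR = 2.576 × 1.556% = 4.008%; on $250,000,000 that is $10,020,000.

$10,000,000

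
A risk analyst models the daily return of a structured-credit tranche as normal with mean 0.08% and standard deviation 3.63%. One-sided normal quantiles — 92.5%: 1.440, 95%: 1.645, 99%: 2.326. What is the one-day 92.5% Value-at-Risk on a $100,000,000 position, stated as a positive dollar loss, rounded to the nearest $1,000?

VaR = −μ + z·σ = −(0.08%) + 1.440 × 3.63% = 5.147%.
On $100,000,000: 0.05147 × $100,000,000 = $5,147,000.

$5,147,000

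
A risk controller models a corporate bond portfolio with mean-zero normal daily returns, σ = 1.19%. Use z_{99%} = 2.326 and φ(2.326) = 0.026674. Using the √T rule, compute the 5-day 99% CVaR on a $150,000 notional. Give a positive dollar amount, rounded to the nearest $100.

σ_{5d} = 1.19% × √5 = 2.661%.
ES multiplier = φ(z)/(1−α) = 0.026674/0.01 = 2.667.
ES = 2.661% × 2.667 = 7.097%; on $150,000: $10,646.

$10,600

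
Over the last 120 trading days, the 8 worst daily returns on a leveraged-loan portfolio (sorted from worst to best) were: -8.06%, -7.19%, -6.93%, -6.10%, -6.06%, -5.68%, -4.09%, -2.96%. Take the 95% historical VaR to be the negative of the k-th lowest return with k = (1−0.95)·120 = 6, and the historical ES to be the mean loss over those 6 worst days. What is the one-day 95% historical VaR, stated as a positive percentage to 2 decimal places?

k = 6; the 6th lowest return is -5.68%, so VaR = 5.68%.

5.68%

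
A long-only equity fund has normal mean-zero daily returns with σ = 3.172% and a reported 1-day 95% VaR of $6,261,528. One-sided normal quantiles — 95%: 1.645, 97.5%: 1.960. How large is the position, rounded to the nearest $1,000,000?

VaR as a fraction of value: z·σ = 1.645 × 3.172% = 5.21794%.
Position = $6,261,528 / 0.0521794 = $120,000,000.

$120,000,000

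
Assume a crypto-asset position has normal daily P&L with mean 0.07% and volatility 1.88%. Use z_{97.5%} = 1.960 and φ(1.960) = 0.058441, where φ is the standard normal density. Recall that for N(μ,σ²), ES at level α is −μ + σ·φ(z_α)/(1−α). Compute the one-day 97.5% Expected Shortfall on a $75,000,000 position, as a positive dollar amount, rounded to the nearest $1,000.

$3,244,000

Tail multiplier: φ(z)/(1−α) = 0.058441 / 0.025 = 2.338.
ES = −(0.07%) + 1.88% × 2.338 = 4.325%.
On $75,000,000: 0.04325 × $75,000,000 = $3,243,750.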